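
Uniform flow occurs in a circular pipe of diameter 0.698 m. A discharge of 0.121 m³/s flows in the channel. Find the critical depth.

At critical depth, Q² T / (g A³) = 1, i.e. A³/T = Q²/g = 0.121²/9.81 = 0.001492.
Trying y = 0.15 m: A³/T = 0.0003837 — short.
Trying y = 0.257 m: A³/T = 0.003104 — over.
Trying y = 0.213 m: A³/T = 0.001503 — close enough.

y_c = 0.213 m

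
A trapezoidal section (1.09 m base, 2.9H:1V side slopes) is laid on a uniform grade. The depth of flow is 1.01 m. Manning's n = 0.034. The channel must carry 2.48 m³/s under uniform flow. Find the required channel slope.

S = 0.000941

With bottom width b = 1.09 m and side slope z = 2.9: A = (b + zy)y = (1.09 + 2.9×1.01)×1.01 = 4.059 m²; P = b + 2y√(1+z²) = 1.09 + 2×1.01×3.068 = 7.286 m.
Hydraulic radius R = A/P = 4.059/7.286 = 0.5571 m.
From Manning's equation, S = [nQ / (1 A R^(2/3))]² = [0.034 × 2.48 / (1 × 4.059 × 0.5571^(2/3))]² = 0.000941.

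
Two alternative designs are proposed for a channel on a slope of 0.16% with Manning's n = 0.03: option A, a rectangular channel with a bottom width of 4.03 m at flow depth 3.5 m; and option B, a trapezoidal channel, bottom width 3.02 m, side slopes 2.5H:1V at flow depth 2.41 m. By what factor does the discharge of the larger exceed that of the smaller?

1.61

Channel A: Flow area A = b·y = 4.03 × 3.5 = 14.11 m². Wetted perimeter P = b + 2y = 4.03 + 2×3.5 = 11.03 m. Hydraulic radius R = A/P = 14.11/11.03 = 1.279 m. Q_A = (1/0.03)·14.11·1.279^(2/3)·√0.0016 = 22.16 m³/s.
Channel B: With bottom width b = 3.02 m and side slope z = 2.5: A = (b + zy)y = (3.02 + 2.5×2.41)×2.41 = 21.8 m²; P = b + 2y√(1+z²) = 3.02 + 2×2.41×2.693 = 16 m. Hydraulic radius R = A/P = 21.8/16 = 1.363 m. Q_B = (1/0.03)·21.8·1.363^(2/3)·√0.0016 = 35.72 m³/s.
The larger discharge is 35.72 m³/s and the smaller is 22.16 m³/s; the ratio is 1.61.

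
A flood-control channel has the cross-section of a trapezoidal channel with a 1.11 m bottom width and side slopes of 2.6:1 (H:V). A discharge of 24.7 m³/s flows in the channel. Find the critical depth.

At critical depth, Q² T / (g A³) = 1, i.e. A³/T = Q²/g = 24.7²/9.81 = 62.19.
Trying y = 1.16 m: A³/T = 15.35 — low.
Trying y = 1.59 m: A³/T = 61.81 — close enough.

y_c = 1.59 m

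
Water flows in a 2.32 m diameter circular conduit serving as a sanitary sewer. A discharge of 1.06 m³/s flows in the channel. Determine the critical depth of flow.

At critical depth, Q² T / (g A³) = 1, i.e. A³/T = Q²/g = 1.06²/9.81 = 0.1145.
At y = 0.529 m: A³/T = 0.1962 — over.
At y = 0.324 m: A³/T = 0.02863 — short.
At y = 0.461 m: A³/T = 0.1145 — close enough.

y_c = 0.461 m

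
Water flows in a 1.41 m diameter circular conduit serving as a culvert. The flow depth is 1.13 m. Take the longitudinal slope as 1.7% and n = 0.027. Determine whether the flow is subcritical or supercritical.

For a circular section of diameter D = 1.41 m at depth y = 1.13 m, the central angle is θ = 2 arccos(1 − 2y/D) = 4.436 rad. Then A = (D²/8)(θ − sin θ) = 1.341 m² and P = Dθ/2 = 3.127 m.
Hydraulic radius R = A/P = 1.341/3.127 = 0.4289 m.
V = (1/n) R^(2/3) √S = (1/0.027) × 0.4289^(2/3) × √0.017 = 2.747 m/s. Hydraulic depth D_h = A/T = 1.341/1.125 = 1.192 m.
Froude number Fr = V/√(g·D_h) = 2.747/√(9.81×1.192) = 0.803, which is less than 1, so the flow is subcritical.

subcritical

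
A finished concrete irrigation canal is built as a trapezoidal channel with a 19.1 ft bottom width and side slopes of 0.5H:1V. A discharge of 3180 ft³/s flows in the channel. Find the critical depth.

y_c = 8.77 ft

At critical depth, Q² T / (g A³) = 1, i.e. A³/T = Q²/g = 3180²/32.2 = 314000.
At y = 6.08 ft: A³/T = 96870 — short.
At y = 10.1 ft: A³/T = 497000 — over.
At y = 8.77 ft: A³/T = 313500 — ≈ 314000.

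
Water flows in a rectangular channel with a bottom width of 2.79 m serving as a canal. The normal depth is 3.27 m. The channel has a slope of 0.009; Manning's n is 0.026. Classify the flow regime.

Flow area A = b·y = 2.79 × 3.27 = 9.123 m². Wetted perimeter P = b + 2y = 2.79 + 2×3.27 = 9.33 m.
Hydraulic radius R = A/P = 9.123/9.33 = 0.9778 m.
V = (1/n) R^(2/3) √S = (1/0.026) × 0.9778^(2/3) × √0.009 = 3.595 m/s. Hydraulic depth D_h = A/T = 9.123/2.79 = 3.27 m.
Froude number Fr = V/√(g·D_h) = 3.595/√(9.81×3.27) = 0.635, which is less than 1, so the flow is subcritical.

subcritical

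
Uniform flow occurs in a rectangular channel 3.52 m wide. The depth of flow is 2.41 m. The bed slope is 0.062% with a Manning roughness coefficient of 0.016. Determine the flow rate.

Flow area A = b·y = 3.52 × 2.41 = 8.483 m². Wetted perimeter P = b + 2y = 3.52 + 2×2.41 = 8.34 m.
Hydraulic radius R = A/P = 8.483/8.34 = 1.017 m.
Manning's equation: Q = (1/n) A R^(2/3) S^(1/2) = (1/0.016) × 8.483 × 1.017^(2/3) × 0.00062^(1/2) = 13.4 m³/s.

Q = 13.4 m³/s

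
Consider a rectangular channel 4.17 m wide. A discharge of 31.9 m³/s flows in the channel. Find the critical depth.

y_c = 1.81 m

For a rectangular channel, critical depth y_c = (q²/g)^(1/3) where q = Q/b = 31.9/4.17 = 7.65 m²/s.
So y_c = (7.65²/9.81)^(1/3) = 1.81 m.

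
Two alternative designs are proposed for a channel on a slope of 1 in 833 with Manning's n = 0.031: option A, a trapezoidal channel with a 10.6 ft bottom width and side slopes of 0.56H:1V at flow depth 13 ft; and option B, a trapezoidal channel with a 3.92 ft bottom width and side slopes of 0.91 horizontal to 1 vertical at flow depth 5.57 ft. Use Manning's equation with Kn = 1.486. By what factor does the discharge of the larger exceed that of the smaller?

7.81

Channel A: With bottom width b = 10.6 ft and side slope z = 0.56: A = (b + zy)y = (10.6 + 0.56×13)×13 = 232.4 ft²; P = b + 2y√(1+z²) = 10.6 + 2×13×1.146 = 40.4 ft. Hydraulic radius R = A/P = 232.4/40.4 = 5.754 ft. Q_A = (1.486/0.031)·232.4·5.754^(2/3)·√0.0012 = 1240 ft³/s.
Channel B: With bottom width b = 3.92 ft and side slope z = 0.91: A = (b + zy)y = (3.92 + 0.91×5.57)×5.57 = 50.07 ft²; P = b + 2y√(1+z²) = 3.92 + 2×5.57×1.352 = 18.98 ft. Hydraulic radius R = A/P = 50.07/18.98 = 2.638 ft. Q_B = (1.486/0.031)·50.07·2.638^(2/3)·√0.0012 = 158.7 ft³/s.
The larger discharge is 1240 ft³/s and the smaller is 158.7 ft³/s; the ratio is 7.81.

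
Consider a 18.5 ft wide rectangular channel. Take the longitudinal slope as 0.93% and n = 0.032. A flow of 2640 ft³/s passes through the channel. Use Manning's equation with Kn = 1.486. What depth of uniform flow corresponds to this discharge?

Manning's equation rearranged: A R^(2/3) = nQ / (1.486·√S) = 0.032 × 2640 / (1.486 × √0.0093) = 589.5.
Try y = 7.86 ft: A R^(2/3) = 381.5 — short.
Try y = 13.3 ft: A R^(2/3) = 762.5 — over.
Try y = 10.9 ft: A R^(2/3) = 589.9 — ≈ 589.5.

y_n = 10.9 ft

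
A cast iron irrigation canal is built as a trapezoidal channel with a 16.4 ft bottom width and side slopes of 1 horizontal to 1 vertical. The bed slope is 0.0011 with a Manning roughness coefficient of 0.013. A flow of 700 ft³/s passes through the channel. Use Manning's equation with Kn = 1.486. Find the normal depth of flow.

y_n = 4.23 ft

Manning's equation rearranged: A R^(2/3) = nQ / (1.486·√S) = 0.013 × 700 / (1.486 × √0.0011) = 184.6.
Trying y = 5.36 ft: A R^(2/3) = 278.8 — over.
Trying y = 3.23 ft: A R^(2/3) = 116.3 — short.
Trying y = 4.23 ft: A R^(2/3) = 184.6 — matches.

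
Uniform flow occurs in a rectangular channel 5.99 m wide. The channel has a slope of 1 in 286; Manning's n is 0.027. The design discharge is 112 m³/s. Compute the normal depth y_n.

y_n = 5.49 m

Manning's equation rearranged: A R^(2/3) = nQ / (1·√S) = 0.027 × 112 / (√0.003497) = 51.14.
At y = 4.05 m: A R^(2/3) = 34.85 — short.
At y = 5.49 m: A R^(2/3) = 51.11 — close enough.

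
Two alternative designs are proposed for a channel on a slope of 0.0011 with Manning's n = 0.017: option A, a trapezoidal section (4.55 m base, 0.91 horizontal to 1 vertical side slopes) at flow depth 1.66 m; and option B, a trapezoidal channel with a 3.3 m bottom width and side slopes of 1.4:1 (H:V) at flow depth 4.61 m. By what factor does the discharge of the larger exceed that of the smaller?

7.35

Channel A: With bottom width b = 4.55 m and side slope z = 0.91: A = (b + zy)y = (4.55 + 0.91×1.66)×1.66 = 10.06 m²; P = b + 2y√(1+z²) = 4.55 + 2×1.66×1.352 = 9.039 m. Hydraulic radius R = A/P = 10.06/9.039 = 1.113 m. Q_A = (1/0.017)·10.06·1.113^(2/3)·√0.0011 = 21.08 m³/s.
Channel B: With bottom width b = 3.3 m and side slope z = 1.4: A = (b + zy)y = (3.3 + 1.4×4.61)×4.61 = 44.97 m²; P = b + 2y√(1+z²) = 3.3 + 2×4.61×1.72 = 19.16 m. Hydraulic radius R = A/P = 44.97/19.16 = 2.347 m. Q_B = (1/0.017)·44.97·2.347^(2/3)·√0.0011 = 154.9 m³/s.
The larger discharge is 154.9 m³/s and the smaller is 21.08 m³/s; the ratio is 7.35.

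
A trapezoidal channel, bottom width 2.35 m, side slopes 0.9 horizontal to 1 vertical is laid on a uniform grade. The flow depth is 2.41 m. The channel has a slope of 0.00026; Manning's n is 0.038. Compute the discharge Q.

With bottom width b = 2.35 m and side slope z = 0.9: A = (b + zy)y = (2.35 + 0.9×2.41)×2.41 = 10.89 m²; P = b + 2y√(1+z²) = 2.35 + 2×2.41×1.345 = 8.835 m.
Hydraulic radius R = A/P = 10.89/8.835 = 1.233 m.
Manning's equation: Q = (1/n) A R^(2/3) S^(1/2) = (1/0.038) × 10.89 × 1.233^(2/3) × 0.00026^(1/2) = 5.31 m³/s.

Q = 5.31 m³/s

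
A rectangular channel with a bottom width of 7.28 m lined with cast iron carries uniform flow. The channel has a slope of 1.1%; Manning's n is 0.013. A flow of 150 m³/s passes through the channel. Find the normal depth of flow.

y_n = 2.11 m

Manning's equation rearranged: A R^(2/3) = nQ / (1·√S) = 0.013 × 150 / (√0.011) = 18.59.
Try y = 1.61 m: A R^(2/3) = 12.61 — short.
Try y = 2.37 m: A R^(2/3) = 21.95 — over.
Try y = 2.11 m: A R^(2/3) = 18.63 — matches.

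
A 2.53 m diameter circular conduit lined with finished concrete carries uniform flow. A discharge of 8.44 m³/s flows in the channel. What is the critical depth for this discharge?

y_c = 1.31 m

At critical depth, Q² T / (g A³) = 1, i.e. A³/T = Q²/g = 8.44²/9.81 = 7.261.
At y = 1.17 m: A³/T = 4.658 — short.
At y = 1.47 m: A³/T = 11.14 — over.
At y = 1.31 m: A³/T = 7.174 — close enough.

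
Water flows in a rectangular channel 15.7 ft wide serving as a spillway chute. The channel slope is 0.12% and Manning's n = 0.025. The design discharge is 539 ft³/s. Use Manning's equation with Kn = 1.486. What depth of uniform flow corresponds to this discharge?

y_n = 6.98 ft

Manning's equation rearranged: A R^(2/3) = nQ / (1.486·√S) = 0.025 × 539 / (1.486 × √0.0012) = 261.8.
Try y = 8.23 ft: A R^(2/3) = 326.6 — over.
Try y = 4.89 ft: A R^(2/3) = 160.2 — short.
Try y = 6.98 ft: A R^(2/3) = 261.9 — close enough.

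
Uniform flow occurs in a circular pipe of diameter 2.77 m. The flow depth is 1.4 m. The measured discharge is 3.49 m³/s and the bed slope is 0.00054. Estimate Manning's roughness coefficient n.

n = 0.016

For a circular section of diameter D = 2.77 m at depth y = 1.4 m, the central angle is θ = 2 arccos(1 − 2y/D) = 3.163 rad. Then A = (D²/8)(θ − sin θ) = 3.055 m² and P = Dθ/2 = 4.381 m.
Hydraulic radius R = A/P = 3.055/4.381 = 0.6972 m.
Rearranging Manning's equation: n = (1/Q) A R^(2/3) S^(1/2) = (1/3.49) × 3.055 × 0.6972^(2/3) × √0.00054 = 0.016.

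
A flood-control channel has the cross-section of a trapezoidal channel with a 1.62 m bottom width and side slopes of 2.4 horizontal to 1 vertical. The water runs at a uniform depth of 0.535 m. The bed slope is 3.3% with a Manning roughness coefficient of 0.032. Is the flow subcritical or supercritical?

With bottom width b = 1.62 m and side slope z = 2.4: A = (b + zy)y = (1.62 + 2.4×0.535)×0.535 = 1.554 m²; P = b + 2y√(1+z²) = 1.62 + 2×0.535×2.6 = 4.402 m.
Hydraulic radius R = A/P = 1.554/4.402 = 0.3529 m.
V = (1/n) R^(2/3) √S = (1/0.032) × 0.3529^(2/3) × √0.033 = 2.835 m/s. Hydraulic depth D_h = A/T = 1.554/4.188 = 0.371 m.
Froude number Fr = V/√(g·D_h) = 2.835/√(9.81×0.371) = 1.49, which is greater than 1, so the flow is supercritical.

supercritical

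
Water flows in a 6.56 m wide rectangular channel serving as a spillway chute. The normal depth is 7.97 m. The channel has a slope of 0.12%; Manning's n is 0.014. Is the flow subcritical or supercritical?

Flow area A = b·y = 6.56 × 7.97 = 52.28 m². Wetted perimeter P = b + 2y = 6.56 + 2×7.97 = 22.5 m.
Hydraulic radius R = A/P = 52.28/22.5 = 2.324 m.
V = (1/n) R^(2/3) √S = (1/0.014) × 2.324^(2/3) × √0.0012 = 4.341 m/s. Hydraulic depth D_h = A/T = 52.28/6.56 = 7.97 m.
Froude number Fr = V/√(g·D_h) = 4.341/√(9.81×7.97) = 0.491, which is less than 1, so the flow is subcritical.

subcritical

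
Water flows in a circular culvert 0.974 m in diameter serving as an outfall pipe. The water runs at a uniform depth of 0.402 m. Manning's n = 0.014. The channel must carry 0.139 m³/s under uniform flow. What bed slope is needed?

S = 0.000352

For a circular section of diameter D = 0.974 m at depth y = 0.402 m, the central angle is θ = 2 arccos(1 − 2y/D) = 2.791 rad. Then A = (D²/8)(θ − sin θ) = 0.2902 m² and P = Dθ/2 = 1.359 m.
Hydraulic radius R = A/P = 0.2902/1.359 = 0.2135 m.
From Manning's equation, S = [nQ / (1 A R^(2/3))]² = [0.014 × 0.139 / (1 × 0.2902 × 0.2135^(2/3))]² = 0.000352.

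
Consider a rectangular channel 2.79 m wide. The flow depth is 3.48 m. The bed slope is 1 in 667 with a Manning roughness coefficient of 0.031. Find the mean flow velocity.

Flow area A = b·y = 2.79 × 3.48 = 9.709 m². Wetted perimeter P = b + 2y = 2.79 + 2×3.48 = 9.75 m.
Hydraulic radius R = A/P = 9.709/9.75 = 0.9958 m.
From Manning's equation, V = (1/n) R^(2/3) S^(1/2) = (1/0.031) × 0.9958^(2/3) × 0.001499^(1/2) = 1.25 m/s.

V = 1.25 m/s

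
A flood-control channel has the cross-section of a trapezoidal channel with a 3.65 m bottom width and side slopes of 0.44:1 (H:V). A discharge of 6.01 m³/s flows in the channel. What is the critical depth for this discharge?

At critical depth, Q² T / (g A³) = 1, i.e. A³/T = Q²/g = 6.01²/9.81 = 3.682.
At y = 0.691 m: A³/T = 4.79 — too large.
At y = 0.634 m: A³/T = 3.673 — ≈ 3.682.

y_c = 0.634 m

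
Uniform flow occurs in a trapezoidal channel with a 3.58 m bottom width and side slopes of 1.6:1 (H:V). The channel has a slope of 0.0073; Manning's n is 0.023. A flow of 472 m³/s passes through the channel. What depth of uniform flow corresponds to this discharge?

Manning's equation rearranged: A R^(2/3) = nQ / (1·√S) = 0.023 × 472 / (√0.0073) = 127.1.
Try y = 6.08 m: A R^(2/3) = 170.2 — over.
Try y = 5.35 m: A R^(2/3) = 126.9 — ≈ 127.1.

y_n = 5.35 m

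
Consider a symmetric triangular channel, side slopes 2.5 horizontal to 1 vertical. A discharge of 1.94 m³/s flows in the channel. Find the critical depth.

y_c = 0.657 m

At critical depth, Q² T / (g A³) = 1, i.e. A³/T = Q²/g = 1.94²/9.81 = 0.3836.
Try y = 0.576 m: A³/T = 0.1981 — too small.
Try y = 0.657 m: A³/T = 0.3825 — close enough.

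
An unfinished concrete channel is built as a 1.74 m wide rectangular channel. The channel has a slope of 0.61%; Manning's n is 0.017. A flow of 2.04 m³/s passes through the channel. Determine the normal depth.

y_n = 0.534 m

Manning's equation rearranged: A R^(2/3) = nQ / (1·√S) = 0.017 × 2.04 / (√0.0061) = 0.444.
Trying y = 0.656 m: A R^(2/3) = 0.5925 — too large.
Trying y = 0.459 m: A R^(2/3) = 0.3583 — too small.
Trying y = 0.534 m: A R^(2/3) = 0.4445 — ≈ 0.444.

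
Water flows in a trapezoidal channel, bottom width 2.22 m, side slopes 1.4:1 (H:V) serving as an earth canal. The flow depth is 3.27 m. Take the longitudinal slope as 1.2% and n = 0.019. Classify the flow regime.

With bottom width b = 2.22 m and side slope z = 1.4: A = (b + zy)y = (2.22 + 1.4×3.27)×3.27 = 22.23 m²; P = b + 2y√(1+z²) = 2.22 + 2×3.27×1.72 = 13.47 m.
Hydraulic radius R = A/P = 22.23/13.47 = 1.65 m.
V = (1/n) R^(2/3) √S = (1/0.019) × 1.65^(2/3) × √0.012 = 8.051 m/s. Hydraulic depth D_h = A/T = 22.23/11.38 = 1.954 m.
Froude number Fr = V/√(g·D_h) = 8.051/√(9.81×1.954) = 1.84, which is greater than 1, so the flow is supercritical.

supercritical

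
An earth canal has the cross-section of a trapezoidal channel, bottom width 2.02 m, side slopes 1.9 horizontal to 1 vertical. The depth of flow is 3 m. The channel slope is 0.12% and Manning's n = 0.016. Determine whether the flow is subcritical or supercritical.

With bottom width b = 2.02 m and side slope z = 1.9: A = (b + zy)y = (2.02 + 1.9×3)×3 = 23.16 m²; P = b + 2y√(1+z²) = 2.02 + 2×3×2.147 = 14.9 m.
Hydraulic radius R = A/P = 23.16/14.9 = 1.554 m.
V = (1/n) R^(2/3) √S = (1/0.016) × 1.554^(2/3) × √0.0012 = 2.905 m/s. Hydraulic depth D_h = A/T = 23.16/13.42 = 1.726 m.
Froude number Fr = V/√(g·D_h) = 2.905/√(9.81×1.726) = 0.706, which is less than 1, so the flow is subcritical.

subcritical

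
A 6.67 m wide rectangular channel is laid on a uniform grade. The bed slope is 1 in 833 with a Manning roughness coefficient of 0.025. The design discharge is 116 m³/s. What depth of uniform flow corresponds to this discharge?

Manning's equation rearranged: A R^(2/3) = nQ / (1·√S) = 0.025 × 116 / (√0.0012) = 83.7.
At y = 9.25 m: A R^(2/3) = 112.2 — high.
At y = 7.24 m: A R^(2/3) = 83.73 — matches.

y_n = 7.24 m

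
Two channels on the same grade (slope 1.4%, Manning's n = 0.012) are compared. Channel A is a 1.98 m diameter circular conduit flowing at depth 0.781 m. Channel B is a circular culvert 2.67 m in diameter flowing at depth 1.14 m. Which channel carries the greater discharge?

Channel A: For a circular section of diameter D = 1.98 m at depth y = 0.781 m, the central angle is θ = 2 arccos(1 − 2y/D) = 2.716 rad. Then A = (D²/8)(θ − sin θ) = 1.129 m² and P = Dθ/2 = 2.689 m. Hydraulic radius R = A/P = 1.129/2.689 = 0.4198 m. Q_A = (1/0.012)·1.129·0.4198^(2/3)·√0.014 = 6.24 m³/s.
Channel B: For a circular section of diameter D = 2.67 m at depth y = 1.14 m, the central angle is θ = 2 arccos(1 − 2y/D) = 2.848 rad. Then A = (D²/8)(θ − sin θ) = 2.281 m² and P = Dθ/2 = 3.803 m. Hydraulic radius R = A/P = 2.281/3.803 = 0.5998 m. Q_B = (1/0.012)·2.281·0.5998^(2/3)·√0.014 = 15.99 m³/s.
Q_A = 6.24 m³/s vs Q_B = 15.99 m³/s, so channel B carries more.

channel B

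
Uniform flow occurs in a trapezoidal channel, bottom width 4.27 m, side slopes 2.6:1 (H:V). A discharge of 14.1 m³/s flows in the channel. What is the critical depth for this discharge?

y_c = 0.863 m

At critical depth, Q² T / (g A³) = 1, i.e. A³/T = Q²/g = 14.1²/9.81 = 20.27.
Try y = 0.663 m: A³/T = 8.131 — low.
Try y = 1.04 m: A³/T = 39.42 — high.
Try y = 0.863 m: A³/T = 20.28 — close enough.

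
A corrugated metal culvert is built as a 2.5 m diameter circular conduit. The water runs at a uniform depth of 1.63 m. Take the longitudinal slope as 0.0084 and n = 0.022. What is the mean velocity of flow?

V = 3.35 m/s

For a circular section of diameter D = 2.5 m at depth y = 1.63 m, the central angle is θ = 2 arccos(1 − 2y/D) = 3.759 rad. Then A = (D²/8)(θ − sin θ) = 3.39 m² and P = Dθ/2 = 4.699 m.
Hydraulic radius R = A/P = 3.39/4.699 = 0.7213 m.
From Manning's equation, V = (1/n) R^(2/3) S^(1/2) = (1/0.022) × 0.7213^(2/3) × 0.0084^(1/2) = 3.35 m/s.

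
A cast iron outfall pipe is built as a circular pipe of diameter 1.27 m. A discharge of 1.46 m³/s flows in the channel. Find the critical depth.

y_c = 0.649 m

At critical depth, Q² T / (g A³) = 1, i.e. A³/T = Q²/g = 1.46²/9.81 = 0.2173.
At y = 0.483 m: A³/T = 0.07013 — too small.
At y = 0.818 m: A³/T = 0.5277 — too large.
At y = 0.649 m: A³/T = 0.2175 — close enough.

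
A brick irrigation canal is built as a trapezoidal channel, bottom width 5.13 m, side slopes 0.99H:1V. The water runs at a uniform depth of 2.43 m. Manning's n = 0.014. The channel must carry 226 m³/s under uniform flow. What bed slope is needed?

S = 0.0169

With bottom width b = 5.13 m and side slope z = 0.99: A = (b + zy)y = (5.13 + 0.99×2.43)×2.43 = 18.31 m²; P = b + 2y√(1+z²) = 5.13 + 2×2.43×1.407 = 11.97 m.
Hydraulic radius R = A/P = 18.31/11.97 = 1.53 m.
From Manning's equation, S = [nQ / (1 A R^(2/3))]² = [0.014 × 226 / (1 × 18.31 × 1.53^(2/3))]² = 0.0169.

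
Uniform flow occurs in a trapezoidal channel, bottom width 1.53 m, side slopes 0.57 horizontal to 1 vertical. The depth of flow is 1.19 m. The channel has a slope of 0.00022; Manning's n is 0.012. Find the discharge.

With bottom width b = 1.53 m and side slope z = 0.57: A = (b + zy)y = (1.53 + 0.57×1.19)×1.19 = 2.628 m²; P = b + 2y√(1+z²) = 1.53 + 2×1.19×1.151 = 4.269 m.
Hydraulic radius R = A/P = 2.628/4.269 = 0.6155 m.
Manning's equation: Q = (1/n) A R^(2/3) S^(1/2) = (1/0.012) × 2.628 × 0.6155^(2/3) × 0.00022^(1/2) = 2.35 m³/s.

Q = 2.35 m³/s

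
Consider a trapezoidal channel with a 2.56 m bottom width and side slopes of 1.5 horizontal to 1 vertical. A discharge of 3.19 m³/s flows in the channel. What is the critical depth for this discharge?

At critical depth, Q² T / (g A³) = 1, i.e. A³/T = Q²/g = 3.19²/9.81 = 1.037.
Try y = 0.347 m: A³/T = 0.3392 — low.
Try y = 0.558 m: A³/T = 1.609 — high.
Try y = 0.489 m: A³/T = 1.037 — close enough.

y_c = 0.489 m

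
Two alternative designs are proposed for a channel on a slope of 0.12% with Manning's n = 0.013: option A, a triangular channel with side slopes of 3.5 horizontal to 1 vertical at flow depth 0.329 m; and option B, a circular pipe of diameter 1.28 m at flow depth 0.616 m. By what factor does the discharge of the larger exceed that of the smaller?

Channel A: For a triangular section with side slope z = 3.5: A = zy² = 3.5×0.329² = 0.3788 m²; P = 2y√(1+z²) = 2×0.329×3.64 = 2.395 m. Hydraulic radius R = A/P = 0.3788/2.395 = 0.1582 m. Q_A = (1/0.013)·0.3788·0.1582^(2/3)·√0.0012 = 0.2953 m³/s.
Channel B: For a circular section of diameter D = 1.28 m at depth y = 0.616 m, the central angle is θ = 2 arccos(1 − 2y/D) = 3.067 rad. Then A = (D²/8)(θ − sin θ) = 0.6127 m² and P = Dθ/2 = 1.963 m. Hydraulic radius R = A/P = 0.6127/1.963 = 0.3122 m. Q_B = (1/0.013)·0.6127·0.3122^(2/3)·√0.0012 = 0.7513 m³/s.
The larger discharge is 0.7513 m³/s and the smaller is 0.2953 m³/s; the ratio is 2.54.

2.54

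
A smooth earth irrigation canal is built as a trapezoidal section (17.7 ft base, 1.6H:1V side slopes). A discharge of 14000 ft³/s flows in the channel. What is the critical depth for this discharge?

y_c = 16.9 ft

At critical depth, Q² T / (g A³) = 1, i.e. A³/T = Q²/g = 14000²/32.2 = 6087000.
At y = 12.7 ft: A³/T = 1930000 — low.
At y = 20 ft: A³/T = 12020000 — high.
At y = 16.9 ft: A³/T = 6022000 — ≈ 6087000.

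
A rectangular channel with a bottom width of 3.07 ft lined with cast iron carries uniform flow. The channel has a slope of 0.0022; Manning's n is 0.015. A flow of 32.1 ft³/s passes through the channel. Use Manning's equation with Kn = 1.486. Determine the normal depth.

y_n = 2.36 ft

Manning's equation rearranged: A R^(2/3) = nQ / (1.486·√S) = 0.015 × 32.1 / (1.486 × √0.0022) = 6.908.
At y = 2.71 ft: A R^(2/3) = 8.208 — too large.
At y = 1.67 ft: A R^(2/3) = 4.418 — too small.
At y = 2.36 ft: A R^(2/3) = 6.903 — ≈ 6.908.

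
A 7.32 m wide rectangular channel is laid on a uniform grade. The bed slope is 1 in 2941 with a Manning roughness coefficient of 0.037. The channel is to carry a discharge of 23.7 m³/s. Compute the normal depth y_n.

y_n = 4.16 m

Manning's equation rearranged: A R^(2/3) = nQ / (1·√S) = 0.037 × 23.7 / (√0.00034) = 47.56.
At y = 5.29 m: A R^(2/3) = 64.77 — too large.
At y = 3.35 m: A R^(2/3) = 35.6 — too small.
At y = 4.16 m: A R^(2/3) = 47.48 — ≈ 47.56.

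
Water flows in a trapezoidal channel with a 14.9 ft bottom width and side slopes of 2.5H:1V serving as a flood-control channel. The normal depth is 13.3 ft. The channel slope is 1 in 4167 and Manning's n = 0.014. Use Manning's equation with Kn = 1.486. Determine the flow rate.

With bottom width b = 14.9 ft and side slope z = 2.5: A = (b + zy)y = (14.9 + 2.5×13.3)×13.3 = 640.4 ft²; P = b + 2y√(1+z²) = 14.9 + 2×13.3×2.693 = 86.52 ft.
Hydraulic radius R = A/P = 640.4/86.52 = 7.401 ft.
Manning's equation: Q = (1.486/n) A R^(2/3) S^(1/2) = (1.486/0.014) × 640.4 × 7.401^(2/3) × 0.00024^(1/2) = 4000 ft³/s.

Q = 4000 ft³/s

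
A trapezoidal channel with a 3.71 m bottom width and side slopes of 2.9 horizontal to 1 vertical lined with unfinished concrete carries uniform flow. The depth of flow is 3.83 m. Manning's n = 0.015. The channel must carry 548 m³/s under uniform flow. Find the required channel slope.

S = 0.00787

With bottom width b = 3.71 m and side slope z = 2.9: A = (b + zy)y = (3.71 + 2.9×3.83)×3.83 = 56.75 m²; P = b + 2y√(1+z²) = 3.71 + 2×3.83×3.068 = 27.21 m.
Hydraulic radius R = A/P = 56.75/27.21 = 2.086 m.
From Manning's equation, S = [nQ / (1 A R^(2/3))]² = [0.015 × 548 / (1 × 56.75 × 2.086^(2/3))]² = 0.00787.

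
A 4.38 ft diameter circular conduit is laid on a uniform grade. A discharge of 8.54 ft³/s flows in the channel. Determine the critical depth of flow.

At critical depth, Q² T / (g A³) = 1, i.e. A³/T = Q²/g = 8.54²/32.2 = 2.265.
At y = 0.979 ft: A³/T = 4.353 — high.
At y = 0.607 ft: A³/T = 0.6662 — low.
At y = 0.829 ft: A³/T = 2.27 — close enough.

y_c = 0.829 ft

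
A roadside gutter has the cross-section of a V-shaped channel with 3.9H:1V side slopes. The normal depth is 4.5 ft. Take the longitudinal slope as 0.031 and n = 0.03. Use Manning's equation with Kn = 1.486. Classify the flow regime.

For a triangular section with side slope z = 3.9: A = zy² = 3.9×4.5² = 78.98 ft²; P = 2y√(1+z²) = 2×4.5×4.026 = 36.24 ft.
Hydraulic radius R = A/P = 78.98/36.24 = 2.179 ft.
V = (1.486/n) R^(2/3) √S = (1.486/0.03) × 2.179^(2/3) × √0.031 = 14.66 ft/s. Hydraulic depth D_h = A/T = 78.98/35.1 = 2.25 ft.
Froude number Fr = V/√(g·D_h) = 14.66/√(32.2×2.25) = 1.72, which is greater than 1, so the flow is supercritical.

supercritical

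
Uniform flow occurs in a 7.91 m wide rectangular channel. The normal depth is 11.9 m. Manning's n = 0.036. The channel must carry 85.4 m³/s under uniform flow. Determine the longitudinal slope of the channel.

S = 0.00025

Flow area A = b·y = 7.91 × 11.9 = 94.13 m². Wetted perimeter P = b + 2y = 7.91 + 2×11.9 = 31.71 m.
Hydraulic radius R = A/P = 94.13/31.71 = 2.968 m.
From Manning's equation, S = [nQ / (1 A R^(2/3))]² = [0.036 × 85.4 / (1 × 94.13 × 2.968^(2/3))]² = 0.00025.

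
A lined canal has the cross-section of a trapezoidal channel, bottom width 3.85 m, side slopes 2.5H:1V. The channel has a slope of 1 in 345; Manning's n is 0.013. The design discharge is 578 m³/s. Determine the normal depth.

y_n = 4.76 m

Manning's equation rearranged: A R^(2/3) = nQ / (1·√S) = 0.013 × 578 / (√0.002899) = 139.6.
At y = 3.28 m: A R^(2/3) = 59.29 — low.
At y = 5.85 m: A R^(2/3) = 227.7 — high.
At y = 4.76 m: A R^(2/3) = 139.7 — matches.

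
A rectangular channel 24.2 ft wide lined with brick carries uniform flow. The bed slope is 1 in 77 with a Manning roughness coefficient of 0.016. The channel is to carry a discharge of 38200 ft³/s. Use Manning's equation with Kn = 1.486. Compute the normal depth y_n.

Manning's equation rearranged: A R^(2/3) = nQ / (1.486·√S) = 0.016 × 38200 / (1.486 × √0.01299) = 3609.
Try y = 29.6 ft: A R^(2/3) = 3004 — low.
Try y = 38.4 ft: A R^(2/3) = 4080 — high.
Try y = 34.6 ft: A R^(2/3) = 3613 — matches.

y_n = 34.6 ft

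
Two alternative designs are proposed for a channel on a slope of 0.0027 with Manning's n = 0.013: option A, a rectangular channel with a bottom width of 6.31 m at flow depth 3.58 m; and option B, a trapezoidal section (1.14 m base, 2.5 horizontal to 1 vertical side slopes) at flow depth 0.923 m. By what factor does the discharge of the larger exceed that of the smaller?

15.5

Channel A: Flow area A = b·y = 6.31 × 3.58 = 22.59 m². Wetted perimeter P = b + 2y = 6.31 + 2×3.58 = 13.47 m. Hydraulic radius R = A/P = 22.59/13.47 = 1.677 m. Q_A = (1/0.013)·22.59·1.677^(2/3)·√0.0027 = 127.5 m³/s.
Channel B: With bottom width b = 1.14 m and side slope z = 2.5: A = (b + zy)y = (1.14 + 2.5×0.923)×0.923 = 3.182 m²; P = b + 2y√(1+z²) = 1.14 + 2×0.923×2.693 = 6.111 m. Hydraulic radius R = A/P = 3.182/6.111 = 0.5207 m. Q_B = (1/0.013)·3.182·0.5207^(2/3)·√0.0027 = 8.232 m³/s.
The larger discharge is 127.5 m³/s and the smaller is 8.232 m³/s; the ratio is 15.5.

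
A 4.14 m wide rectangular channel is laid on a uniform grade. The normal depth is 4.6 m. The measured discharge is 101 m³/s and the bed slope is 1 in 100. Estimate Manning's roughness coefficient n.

n = 0.0239

Flow area A = b·y = 4.14 × 4.6 = 19.04 m². Wetted perimeter P = b + 2y = 4.14 + 2×4.6 = 13.34 m.
Hydraulic radius R = A/P = 19.04/13.34 = 1.428 m.
Rearranging Manning's equation: n = (1/Q) A R^(2/3) S^(1/2) = (1/101) × 19.04 × 1.428^(2/3) × √0.01 = 0.0239.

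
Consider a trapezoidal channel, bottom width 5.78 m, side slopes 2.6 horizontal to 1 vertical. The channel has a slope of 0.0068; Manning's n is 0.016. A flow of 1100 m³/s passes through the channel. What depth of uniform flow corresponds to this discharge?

y_n = 5.31 m

Manning's equation rearranged: A R^(2/3) = nQ / (1·√S) = 0.016 × 1100 / (√0.0068) = 213.4.
Try y = 3.66 m: A R^(2/3) = 92.94 — low.
Try y = 5.31 m: A R^(2/3) = 213.5 — close enough.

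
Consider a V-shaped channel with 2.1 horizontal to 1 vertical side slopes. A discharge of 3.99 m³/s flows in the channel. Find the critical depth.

At critical depth, Q² T / (g A³) = 1, i.e. A³/T = Q²/g = 3.99²/9.81 = 1.623.
Try y = 1.19 m: A³/T = 5.262 — too large.
Try y = 0.719 m: A³/T = 0.4237 — too small.
Try y = 0.941 m: A³/T = 1.627 — ≈ 1.623.

y_c = 0.941 m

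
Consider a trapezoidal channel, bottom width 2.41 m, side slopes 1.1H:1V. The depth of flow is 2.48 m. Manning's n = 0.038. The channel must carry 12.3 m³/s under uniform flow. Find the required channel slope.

S = 0.000946

With bottom width b = 2.41 m and side slope z = 1.1: A = (b + zy)y = (2.41 + 1.1×2.48)×2.48 = 12.74 m²; P = b + 2y√(1+z²) = 2.41 + 2×2.48×1.487 = 9.784 m.
Hydraulic radius R = A/P = 12.74/9.784 = 1.302 m.
From Manning's equation, S = [nQ / (1 A R^(2/3))]² = [0.038 × 12.3 / (1 × 12.74 × 1.302^(2/3))]² = 0.000946.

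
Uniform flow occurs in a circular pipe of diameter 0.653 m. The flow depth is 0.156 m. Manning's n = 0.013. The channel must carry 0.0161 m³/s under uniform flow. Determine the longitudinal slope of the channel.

S = 0.000279

For a circular section of diameter D = 0.653 m at depth y = 0.156 m, the central angle is θ = 2 arccos(1 − 2y/D) = 2.043 rad. Then A = (D²/8)(θ − sin θ) = 0.0614 m² and P = Dθ/2 = 0.6669 m.
Hydraulic radius R = A/P = 0.0614/0.6669 = 0.09207 m.
From Manning's equation, S = [nQ / (1 A R^(2/3))]² = [0.013 × 0.0161 / (1 × 0.0614 × 0.09207^(2/3))]² = 0.000279.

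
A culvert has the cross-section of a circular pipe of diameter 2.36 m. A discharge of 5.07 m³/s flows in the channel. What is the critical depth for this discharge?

At critical depth, Q² T / (g A³) = 1, i.e. A³/T = Q²/g = 5.07²/9.81 = 2.62.
At y = 0.815 m: A³/T = 1.071 — short.
At y = 1.27 m: A³/T = 5.87 — over.
At y = 1.03 m: A³/T = 2.636 — ≈ 2.62.

y_c = 1.03 m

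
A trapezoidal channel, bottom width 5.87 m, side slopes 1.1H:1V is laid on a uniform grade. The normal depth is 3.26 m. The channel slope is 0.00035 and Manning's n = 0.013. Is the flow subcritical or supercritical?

With bottom width b = 5.87 m and side slope z = 1.1: A = (b + zy)y = (5.87 + 1.1×3.26)×3.26 = 30.83 m²; P = b + 2y√(1+z²) = 5.87 + 2×3.26×1.487 = 15.56 m.
Hydraulic radius R = A/P = 30.83/15.56 = 1.981 m.
V = (1/n) R^(2/3) √S = (1/0.013) × 1.981^(2/3) × √0.00035 = 2.27 m/s. Hydraulic depth D_h = A/T = 30.83/13.04 = 2.364 m.
Froude number Fr = V/√(g·D_h) = 2.27/√(9.81×2.364) = 0.471, which is less than 1, so the flow is subcritical.

subcritical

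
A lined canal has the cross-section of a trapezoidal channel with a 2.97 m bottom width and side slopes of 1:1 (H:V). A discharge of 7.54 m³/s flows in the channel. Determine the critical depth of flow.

At critical depth, Q² T / (g A³) = 1, i.e. A³/T = Q²/g = 7.54²/9.81 = 5.795.
Try y = 0.575 m: A³/T = 2.056 — low.
Try y = 0.791 m: A³/T = 5.784 — close enough.

y_c = 0.791 m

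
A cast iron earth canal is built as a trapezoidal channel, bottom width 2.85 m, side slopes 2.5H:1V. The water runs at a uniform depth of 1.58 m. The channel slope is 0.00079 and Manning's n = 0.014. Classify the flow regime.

With bottom width b = 2.85 m and side slope z = 2.5: A = (b + zy)y = (2.85 + 2.5×1.58)×1.58 = 10.74 m²; P = b + 2y√(1+z²) = 2.85 + 2×1.58×2.693 = 11.36 m.
Hydraulic radius R = A/P = 10.74/11.36 = 0.9459 m.
V = (1/n) R^(2/3) √S = (1/0.014) × 0.9459^(2/3) × √0.00079 = 1.935 m/s. Hydraulic depth D_h = A/T = 10.74/10.75 = 0.9994 m.
Froude number Fr = V/√(g·D_h) = 1.935/√(9.81×0.9994) = 0.618, which is less than 1, so the flow is subcritical.

subcritical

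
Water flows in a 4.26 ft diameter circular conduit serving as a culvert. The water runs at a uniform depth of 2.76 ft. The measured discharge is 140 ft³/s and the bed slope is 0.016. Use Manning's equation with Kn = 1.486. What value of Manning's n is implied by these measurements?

For a circular section of diameter D = 4.26 ft at depth y = 2.76 ft, the central angle is θ = 2 arccos(1 − 2y/D) = 3.742 rad. Then A = (D²/8)(θ − sin θ) = 9.771 ft² and P = Dθ/2 = 7.971 ft.
Hydraulic radius R = A/P = 9.771/7.971 = 1.226 ft.
Rearranging Manning's equation: n = (1.486/Q) A R^(2/3) S^(1/2) = (1.486/140) × 9.771 × 1.226^(2/3) × √0.016 = 0.015.

n = 0.015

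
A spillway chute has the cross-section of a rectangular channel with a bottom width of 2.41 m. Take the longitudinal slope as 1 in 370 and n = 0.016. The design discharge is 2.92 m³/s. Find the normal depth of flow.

y_n = 0.659 m

Manning's equation rearranged: A R^(2/3) = nQ / (1·√S) = 0.016 × 2.92 / (√0.002703) = 0.8987.
Try y = 0.772 m: A R^(2/3) = 1.126 — high.
Try y = 0.659 m: A R^(2/3) = 0.8992 — close enough.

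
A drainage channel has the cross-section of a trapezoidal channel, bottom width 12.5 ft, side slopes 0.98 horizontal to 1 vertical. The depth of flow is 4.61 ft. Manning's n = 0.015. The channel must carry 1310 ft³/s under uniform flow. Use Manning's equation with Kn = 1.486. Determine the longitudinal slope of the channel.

With bottom width b = 12.5 ft and side slope z = 0.98: A = (b + zy)y = (12.5 + 0.98×4.61)×4.61 = 78.45 ft²; P = b + 2y√(1+z²) = 12.5 + 2×4.61×1.4 = 25.41 ft.
Hydraulic radius R = A/P = 78.45/25.41 = 3.088 ft.
From Manning's equation, S = [nQ / (1.486 A R^(2/3))]² = [0.015 × 1310 / (1.486 × 78.45 × 3.088^(2/3))]² = 0.00632.

S = 0.00632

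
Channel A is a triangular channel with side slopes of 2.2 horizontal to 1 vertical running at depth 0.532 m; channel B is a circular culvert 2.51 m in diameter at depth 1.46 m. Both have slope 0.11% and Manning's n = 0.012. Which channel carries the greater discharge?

Channel A: For a triangular section with side slope z = 2.2: A = zy² = 2.2×0.532² = 0.6227 m²; P = 2y√(1+z²) = 2×0.532×2.417 = 2.571 m. Hydraulic radius R = A/P = 0.6227/2.571 = 0.2422 m. Q_A = (1/0.012)·0.6227·0.2422^(2/3)·√0.0011 = 0.6686 m³/s.
Channel B: For a circular section of diameter D = 2.51 m at depth y = 1.46 m, the central angle is θ = 2 arccos(1 − 2y/D) = 3.47 rad. Then A = (D²/8)(θ − sin θ) = 2.986 m² and P = Dθ/2 = 4.355 m. Hydraulic radius R = A/P = 2.986/4.355 = 0.6858 m. Q_B = (1/0.012)·2.986·0.6858^(2/3)·√0.0011 = 6.419 m³/s.
Q_A = 0.6686 m³/s vs Q_B = 6.419 m³/s, so channel B carries more.

channel B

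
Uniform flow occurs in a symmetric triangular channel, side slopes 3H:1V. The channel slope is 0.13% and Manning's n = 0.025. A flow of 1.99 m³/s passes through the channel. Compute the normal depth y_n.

y_n = 0.901 m

Manning's equation rearranged: A R^(2/3) = nQ / (1·√S) = 0.025 × 1.99 / (√0.0013) = 1.38.
Try y = 0.753 m: A R^(2/3) = 0.8563 — short.
Try y = 1.08 m: A R^(2/3) = 2.24 — over.
Try y = 0.901 m: A R^(2/3) = 1.382 — matches.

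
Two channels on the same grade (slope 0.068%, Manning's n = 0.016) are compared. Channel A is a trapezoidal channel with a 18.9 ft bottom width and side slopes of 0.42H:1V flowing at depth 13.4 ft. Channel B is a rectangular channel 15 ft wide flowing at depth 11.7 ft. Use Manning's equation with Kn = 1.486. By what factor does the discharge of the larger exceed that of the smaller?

2.45

Channel A: With bottom width b = 18.9 ft and side slope z = 0.42: A = (b + zy)y = (18.9 + 0.42×13.4)×13.4 = 328.7 ft²; P = b + 2y√(1+z²) = 18.9 + 2×13.4×1.085 = 47.97 ft. Hydraulic radius R = A/P = 328.7/47.97 = 6.852 ft. Q_A = (1.486/0.016)·328.7·6.852^(2/3)·√0.00068 = 2872 ft³/s.
Channel B: Flow area A = b·y = 15 × 11.7 = 175.5 ft². Wetted perimeter P = b + 2y = 15 + 2×11.7 = 38.4 ft. Hydraulic radius R = A/P = 175.5/38.4 = 4.57 ft. Q_B = (1.486/0.016)·175.5·4.57^(2/3)·√0.00068 = 1171 ft³/s.
The larger discharge is 2872 ft³/s and the smaller is 1171 ft³/s; the ratio is 2.45.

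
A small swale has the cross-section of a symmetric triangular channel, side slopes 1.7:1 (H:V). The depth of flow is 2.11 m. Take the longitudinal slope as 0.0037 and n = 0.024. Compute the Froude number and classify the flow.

subcritical

For a triangular section with side slope z = 1.7: A = zy² = 1.7×2.11² = 7.569 m²; P = 2y√(1+z²) = 2×2.11×1.972 = 8.323 m.
Hydraulic radius R = A/P = 7.569/8.323 = 0.9093 m.
V = (1/n) R^(2/3) √S = (1/0.024) × 0.9093^(2/3) × √0.0037 = 2.379 m/s. Hydraulic depth D_h = A/T = 7.569/7.174 = 1.055 m.
Froude number Fr = V/√(g·D_h) = 2.379/√(9.81×1.055) = 0.739, which is less than 1, so the flow is subcritical.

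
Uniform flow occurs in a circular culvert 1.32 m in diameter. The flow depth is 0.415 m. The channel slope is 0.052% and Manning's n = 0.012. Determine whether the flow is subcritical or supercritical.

For a circular section of diameter D = 1.32 m at depth y = 0.415 m, the central angle is θ = 2 arccos(1 − 2y/D) = 2.381 rad. Then A = (D²/8)(θ − sin θ) = 0.3684 m² and P = Dθ/2 = 1.571 m.
Hydraulic radius R = A/P = 0.3684/1.571 = 0.2345 m.
V = (1/n) R^(2/3) √S = (1/0.012) × 0.2345^(2/3) × √0.00052 = 0.7225 m/s. Hydraulic depth D_h = A/T = 0.3684/1.226 = 0.3006 m.
Froude number Fr = V/√(g·D_h) = 0.7225/√(9.81×0.3006) = 0.421, which is less than 1, so the flow is subcritical.

subcritical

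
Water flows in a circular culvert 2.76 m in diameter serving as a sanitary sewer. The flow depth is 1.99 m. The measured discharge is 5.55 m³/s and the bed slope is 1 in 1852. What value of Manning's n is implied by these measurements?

n = 0.017

For a circular section of diameter D = 2.76 m at depth y = 1.99 m, the central angle is θ = 2 arccos(1 − 2y/D) = 4.057 rad. Then A = (D²/8)(θ − sin θ) = 4.618 m² and P = Dθ/2 = 5.599 m.
Hydraulic radius R = A/P = 4.618/5.599 = 0.8249 m.
Rearranging Manning's equation: n = (1/Q) A R^(2/3) S^(1/2) = (1/5.55) × 4.618 × 0.8249^(2/3) × √0.00054 = 0.017.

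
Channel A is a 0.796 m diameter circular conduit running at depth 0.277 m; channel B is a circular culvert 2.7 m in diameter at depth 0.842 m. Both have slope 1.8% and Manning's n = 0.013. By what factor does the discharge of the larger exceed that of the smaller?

21.1

Channel A: For a circular section of diameter D = 0.796 m at depth y = 0.277 m, the central angle is θ = 2 arccos(1 − 2y/D) = 2.524 rad. Then A = (D²/8)(θ − sin θ) = 0.154 m² and P = Dθ/2 = 1.004 m. Hydraulic radius R = A/P = 0.154/1.004 = 0.1533 m. Q_A = (1/0.013)·0.154·0.1533^(2/3)·√0.018 = 0.4553 m³/s.
Channel B: For a circular section of diameter D = 2.7 m at depth y = 0.842 m, the central angle is θ = 2 arccos(1 − 2y/D) = 2.37 rad. Then A = (D²/8)(θ − sin θ) = 1.524 m² and P = Dθ/2 = 3.2 m. Hydraulic radius R = A/P = 1.524/3.2 = 0.4764 m. Q_B = (1/0.013)·1.524·0.4764^(2/3)·√0.018 = 9.596 m³/s.
The larger discharge is 9.596 m³/s and the smaller is 0.4553 m³/s; the ratio is 21.1.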